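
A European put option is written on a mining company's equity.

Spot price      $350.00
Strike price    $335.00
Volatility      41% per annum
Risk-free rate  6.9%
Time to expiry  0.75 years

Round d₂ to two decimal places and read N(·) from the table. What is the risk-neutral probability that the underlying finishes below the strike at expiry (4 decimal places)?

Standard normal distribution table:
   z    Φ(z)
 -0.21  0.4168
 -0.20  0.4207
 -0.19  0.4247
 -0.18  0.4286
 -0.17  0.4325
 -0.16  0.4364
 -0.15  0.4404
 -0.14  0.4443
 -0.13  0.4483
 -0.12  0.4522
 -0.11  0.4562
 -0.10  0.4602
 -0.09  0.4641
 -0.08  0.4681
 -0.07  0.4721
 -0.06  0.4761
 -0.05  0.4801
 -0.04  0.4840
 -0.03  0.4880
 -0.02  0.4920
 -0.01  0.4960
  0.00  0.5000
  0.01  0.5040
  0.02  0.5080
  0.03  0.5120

σ√T = 0.41·√0.75 = 0.3551
ln(S/K) + (r + σ²/2)T = ln(350/335) + (0.069 + 0.41²/2)·0.75 = 0.0438 + 0.1148 = 0.1586
d₁ = 0.1586 / 0.3551 = 0.4466 → 0.45
d₂ = d₁ − σ√T = 0.4466 − 0.3551 = 0.0916 → 0.09
Risk-neutral Pr[S_T < K] = N(−d₂) = N(-0.09) = 0.4641

0.4641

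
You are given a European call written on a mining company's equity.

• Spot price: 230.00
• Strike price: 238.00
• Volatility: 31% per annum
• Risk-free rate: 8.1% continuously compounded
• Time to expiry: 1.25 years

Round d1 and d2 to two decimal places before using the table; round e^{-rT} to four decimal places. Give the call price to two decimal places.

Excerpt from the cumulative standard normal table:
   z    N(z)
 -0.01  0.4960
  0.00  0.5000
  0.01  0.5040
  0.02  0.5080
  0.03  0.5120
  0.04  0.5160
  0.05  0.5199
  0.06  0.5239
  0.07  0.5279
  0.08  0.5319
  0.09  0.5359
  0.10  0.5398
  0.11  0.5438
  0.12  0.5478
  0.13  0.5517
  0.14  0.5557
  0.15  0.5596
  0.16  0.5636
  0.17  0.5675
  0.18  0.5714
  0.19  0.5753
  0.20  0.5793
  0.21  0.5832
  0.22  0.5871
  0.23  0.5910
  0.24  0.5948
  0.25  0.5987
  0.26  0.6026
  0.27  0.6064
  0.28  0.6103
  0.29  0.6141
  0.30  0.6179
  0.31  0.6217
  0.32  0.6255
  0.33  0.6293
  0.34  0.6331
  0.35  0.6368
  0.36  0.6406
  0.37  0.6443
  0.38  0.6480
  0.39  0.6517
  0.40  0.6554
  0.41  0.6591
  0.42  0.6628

σ√T = 0.31·√1.25 = 0.3466
d₁ = [ln(230/238) + (0.081 + 0.31²/2)·1.25] / 0.3466 = [-0.0342 + 0.1613] / 0.3466 = 0.3668 ≈ 0.37
d₂ = d₁ − σ√T = 0.3668 − 0.3466 = 0.0202 ≈ 0.02
e^(−rT) = e^(−0.081·1.25) = 0.9037
N(d₁) = N(0.37) = 0.6443;  N(d₂) = N(0.02) = 0.5080
C = 230·0.6443 − 238·0.9037·0.5080 = 148.1890 − 109.2609 = 38.9281

38.93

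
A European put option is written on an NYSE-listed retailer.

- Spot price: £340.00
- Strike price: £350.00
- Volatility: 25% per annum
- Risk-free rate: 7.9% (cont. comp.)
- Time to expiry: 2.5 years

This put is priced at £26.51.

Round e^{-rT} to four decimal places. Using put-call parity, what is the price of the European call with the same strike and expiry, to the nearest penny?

exp(−rT) = exp(−0.079·2.5) = 0.8208
Put-call parity: C − P = S − K·e^(−rT) = 340 − 350·0.8208 = 340 − 287.2800 = 52.7200
C = P + (C − P) = 26.51 + (52.7200) = 79.2300

£79.23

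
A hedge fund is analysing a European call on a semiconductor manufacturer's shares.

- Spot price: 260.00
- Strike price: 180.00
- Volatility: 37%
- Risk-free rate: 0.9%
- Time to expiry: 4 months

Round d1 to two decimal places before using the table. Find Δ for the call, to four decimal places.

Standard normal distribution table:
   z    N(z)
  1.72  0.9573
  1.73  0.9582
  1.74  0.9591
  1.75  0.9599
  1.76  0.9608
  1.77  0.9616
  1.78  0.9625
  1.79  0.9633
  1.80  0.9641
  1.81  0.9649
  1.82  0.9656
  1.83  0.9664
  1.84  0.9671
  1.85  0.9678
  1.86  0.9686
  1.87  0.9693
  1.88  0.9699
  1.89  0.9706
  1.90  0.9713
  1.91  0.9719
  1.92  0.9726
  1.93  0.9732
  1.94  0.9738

σ√T = 0.37 × 0.5774 = 0.2136
d₁ = [ln(260/180) + (0.009 + 0.37²/2)·0.3333] / 0.2136 = [0.3677 + 0.0258] / 0.2136 = 1.8423 ≈ 1.84
N(d₁) = N(1.84) = 0.9671
Δ_call = N(d₁) = 0.9671

0.9671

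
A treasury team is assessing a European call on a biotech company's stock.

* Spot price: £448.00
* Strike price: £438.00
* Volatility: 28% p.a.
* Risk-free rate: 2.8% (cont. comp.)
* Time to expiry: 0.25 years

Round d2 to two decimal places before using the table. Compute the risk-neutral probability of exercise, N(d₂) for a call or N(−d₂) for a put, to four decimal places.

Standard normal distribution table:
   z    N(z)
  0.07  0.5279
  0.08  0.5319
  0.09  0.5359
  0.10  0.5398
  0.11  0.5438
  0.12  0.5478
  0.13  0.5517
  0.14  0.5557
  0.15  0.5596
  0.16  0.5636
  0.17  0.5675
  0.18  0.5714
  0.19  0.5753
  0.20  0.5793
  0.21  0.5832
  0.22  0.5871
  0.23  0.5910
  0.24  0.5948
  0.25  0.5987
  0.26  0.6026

0.5557

T = 0.25;  σ√T = 0.1400
ln(S/K) + (r + σ²/2)T = ln(448/438) + (0.028 + 0.28²/2)·0.25 = 0.0226 + 0.0168 = 0.0394
d₁ = 0.0394 / 0.1400 = 0.2812 which rounds to 0.28
d₂ = d₁ − σ√T = 0.2812 − 0.1400 = 0.1412 which rounds to 0.14
Risk-neutral Pr[S_T > K] = N(d₂) = N(0.14) = 0.5557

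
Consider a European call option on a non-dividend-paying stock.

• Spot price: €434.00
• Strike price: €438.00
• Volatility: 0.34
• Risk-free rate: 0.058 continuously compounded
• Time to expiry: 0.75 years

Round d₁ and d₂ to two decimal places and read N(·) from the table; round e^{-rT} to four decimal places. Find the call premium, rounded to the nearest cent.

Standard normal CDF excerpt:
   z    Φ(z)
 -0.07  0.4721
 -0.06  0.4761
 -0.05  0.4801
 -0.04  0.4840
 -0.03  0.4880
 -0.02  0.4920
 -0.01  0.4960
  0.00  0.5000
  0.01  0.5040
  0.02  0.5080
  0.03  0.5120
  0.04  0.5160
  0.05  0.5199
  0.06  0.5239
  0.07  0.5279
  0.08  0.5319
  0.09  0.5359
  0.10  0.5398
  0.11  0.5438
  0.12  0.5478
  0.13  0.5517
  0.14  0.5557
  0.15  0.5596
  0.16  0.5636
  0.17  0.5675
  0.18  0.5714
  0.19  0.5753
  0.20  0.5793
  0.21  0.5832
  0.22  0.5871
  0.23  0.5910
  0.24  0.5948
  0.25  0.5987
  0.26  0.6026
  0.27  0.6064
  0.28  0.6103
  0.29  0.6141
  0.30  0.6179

T = 0.75;  σ√T = 0.2944
d₁ = [ln(434/438) + (0.058 + 0.34²/2)·0.75] / 0.2944 = [-0.0092 + 0.0869] / 0.2944 = 0.2638 ⇒ 0.26
d₂ = d₁ − σ√T = 0.2638 − 0.2944 = -0.0306 ⇒ -0.03
exp(−rT) = exp(−0.058·0.75) = 0.9574
C = 434·N(0.26) − 438·0.9574·N(-0.03) = 434·0.6026 − 438·0.9574·0.4880 = 261.5284 − 204.6385 = 56.8899

€56.89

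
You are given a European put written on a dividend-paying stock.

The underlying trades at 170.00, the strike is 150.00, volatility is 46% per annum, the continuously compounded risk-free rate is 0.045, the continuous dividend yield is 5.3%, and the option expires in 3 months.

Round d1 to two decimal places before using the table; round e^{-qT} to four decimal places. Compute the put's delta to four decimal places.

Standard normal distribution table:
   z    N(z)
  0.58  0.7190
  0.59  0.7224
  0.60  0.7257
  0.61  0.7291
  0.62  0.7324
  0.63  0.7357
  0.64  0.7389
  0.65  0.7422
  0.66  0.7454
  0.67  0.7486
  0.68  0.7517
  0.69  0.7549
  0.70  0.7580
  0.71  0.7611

σ√T = 0.46·√0.25 = 0.2300
d₁ = [ln(170/150) + (0.045 − 0.053 + 0.46²/2)·0.25] / 0.2300 = [0.1252 + 0.0244] / 0.2300 = 0.6505 which rounds to 0.65
N(d₁) = N(0.65) = 0.7422
Δ_put = e^(−qT)·(N(d₁) − 1) = 0.9868·(0.7422 − 1) = -0.2544

-0.2544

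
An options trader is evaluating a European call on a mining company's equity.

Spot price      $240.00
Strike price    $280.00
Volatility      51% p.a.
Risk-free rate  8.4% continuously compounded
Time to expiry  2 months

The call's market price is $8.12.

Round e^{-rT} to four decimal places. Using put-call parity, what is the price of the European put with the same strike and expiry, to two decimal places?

$44.23

exp(−rT) = exp(−0.084·0.1667) = 0.9861
Put-call parity: C − P = S − K·e^(−rT) = 240 − 280·0.9861 = 240 − 276.1080 = -36.1080
P = C − (C − P) = 8.12 − (-36.1080) = 44.2280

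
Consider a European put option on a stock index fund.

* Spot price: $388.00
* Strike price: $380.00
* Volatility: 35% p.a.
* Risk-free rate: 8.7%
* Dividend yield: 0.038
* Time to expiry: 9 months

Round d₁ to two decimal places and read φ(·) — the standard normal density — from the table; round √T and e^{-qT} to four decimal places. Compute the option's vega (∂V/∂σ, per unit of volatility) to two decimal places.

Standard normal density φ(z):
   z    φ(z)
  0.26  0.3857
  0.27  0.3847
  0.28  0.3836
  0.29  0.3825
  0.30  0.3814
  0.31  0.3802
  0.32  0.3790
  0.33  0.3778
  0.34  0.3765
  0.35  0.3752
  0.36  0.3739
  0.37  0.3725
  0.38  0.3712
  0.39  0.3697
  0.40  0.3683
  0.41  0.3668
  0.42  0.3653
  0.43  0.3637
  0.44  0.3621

122.95

T = 0.75;  σ√T = 0.3031
ln(S/K) + (r − q + σ²/2)T = ln(388/380) + (0.087 − 0.038 + 0.35²/2)·0.75 = 0.0208 + 0.0827 = 0.1035
d₁ = 0.1035 / 0.3031 = 0.3415 ≈ 0.34
√T = √0.75 = 0.8660
φ(d₁) = φ(0.34) = 0.3765
exp(−qT) = exp(−0.038·0.75) = 0.9719
vega = S·exp(−qT)·φ(d₁)·√T = 388·0.9719·0.3765·0.8660 = 122.9522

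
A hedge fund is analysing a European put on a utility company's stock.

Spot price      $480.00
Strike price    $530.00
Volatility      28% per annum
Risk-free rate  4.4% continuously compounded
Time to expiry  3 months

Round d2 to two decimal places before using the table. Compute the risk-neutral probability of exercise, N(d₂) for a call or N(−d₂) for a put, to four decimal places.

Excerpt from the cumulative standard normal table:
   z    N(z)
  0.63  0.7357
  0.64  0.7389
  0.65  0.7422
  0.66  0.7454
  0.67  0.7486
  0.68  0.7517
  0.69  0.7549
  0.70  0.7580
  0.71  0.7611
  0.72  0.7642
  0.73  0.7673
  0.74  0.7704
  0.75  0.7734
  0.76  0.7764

T = 0.25;  σ√T = 0.1400
d₁ = [ln(480/530) + (0.044 + 0.28²/2)·0.25] / 0.1400 = [-0.0991 + 0.0208] / 0.1400 = -0.5592 ≈ -0.56
d₂ = d₁ − σ√T = -0.5592 − 0.1400 = -0.6992 ≈ -0.70
Pr(exercise) under Q = N(−d₂) = N(0.70) = 0.7580

0.7580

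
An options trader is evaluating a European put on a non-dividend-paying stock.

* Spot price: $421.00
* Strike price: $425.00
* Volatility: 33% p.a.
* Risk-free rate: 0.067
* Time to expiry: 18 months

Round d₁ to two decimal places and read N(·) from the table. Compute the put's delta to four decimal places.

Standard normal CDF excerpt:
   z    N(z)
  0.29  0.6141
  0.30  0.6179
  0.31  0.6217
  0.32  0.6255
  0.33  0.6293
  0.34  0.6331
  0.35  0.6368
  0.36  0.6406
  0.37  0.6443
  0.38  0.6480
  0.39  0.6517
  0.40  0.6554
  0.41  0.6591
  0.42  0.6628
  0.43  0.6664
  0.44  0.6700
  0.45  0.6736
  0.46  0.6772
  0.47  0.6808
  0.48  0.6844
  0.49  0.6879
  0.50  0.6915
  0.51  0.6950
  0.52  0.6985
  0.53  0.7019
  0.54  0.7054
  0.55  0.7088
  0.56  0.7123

-0.3336

σ√T = 0.33·√1.5 = 0.4042
ln(S/K) + (r + σ²/2)T = ln(421/425) + (0.067 + 0.33²/2)·1.5 = -0.0095 + 0.1822 = 0.1727
d₁ = 0.1727 / 0.4042 = 0.4273 → 0.43
N(d₁) = N(0.43) = 0.6664
Δ_put = N(d₁) − 1 = 0.6664 − 1 = -0.3336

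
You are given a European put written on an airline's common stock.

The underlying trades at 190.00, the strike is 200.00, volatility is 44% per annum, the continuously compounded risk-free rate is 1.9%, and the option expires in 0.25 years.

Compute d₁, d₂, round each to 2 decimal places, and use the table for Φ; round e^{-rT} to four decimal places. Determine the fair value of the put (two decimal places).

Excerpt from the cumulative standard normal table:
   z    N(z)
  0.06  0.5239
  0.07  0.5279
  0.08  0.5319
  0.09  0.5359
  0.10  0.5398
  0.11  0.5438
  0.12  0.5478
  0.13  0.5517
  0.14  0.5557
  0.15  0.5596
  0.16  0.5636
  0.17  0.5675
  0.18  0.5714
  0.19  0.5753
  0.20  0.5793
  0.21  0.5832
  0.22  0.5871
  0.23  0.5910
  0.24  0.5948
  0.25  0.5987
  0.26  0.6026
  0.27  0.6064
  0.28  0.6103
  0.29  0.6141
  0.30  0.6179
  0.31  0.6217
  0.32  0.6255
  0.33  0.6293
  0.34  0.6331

T = 0.25;  σ√T = 0.2200
d₁ = [ln(190/200) + (0.019 + 0.44²/2)·0.25] / 0.2200 = [-0.0513 + 0.0290] / 0.2200 = -0.1016 → -0.10
d₂ = d₁ − σ√T = -0.1016 − 0.2200 = -0.3216 → -0.32
e^(−rT) = e^(−0.019·0.25) = 0.9953
N(−d₂) = N(0.32) = 0.6255;  N(−d₁) = N(0.10) = 0.5398
P = 200·0.9953·0.6255 − 190·0.5398 = 124.5120 − 102.5620 = 21.9500

21.95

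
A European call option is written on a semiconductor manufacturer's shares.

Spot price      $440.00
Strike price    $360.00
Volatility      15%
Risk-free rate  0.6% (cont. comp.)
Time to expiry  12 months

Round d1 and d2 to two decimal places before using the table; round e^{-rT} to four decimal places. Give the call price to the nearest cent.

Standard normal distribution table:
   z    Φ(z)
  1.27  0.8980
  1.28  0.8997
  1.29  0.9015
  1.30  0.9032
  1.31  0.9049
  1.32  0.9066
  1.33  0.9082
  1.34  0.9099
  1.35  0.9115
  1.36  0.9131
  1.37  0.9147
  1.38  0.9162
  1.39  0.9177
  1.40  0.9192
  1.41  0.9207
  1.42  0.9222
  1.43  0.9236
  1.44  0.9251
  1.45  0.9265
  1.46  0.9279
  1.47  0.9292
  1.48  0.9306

T = 1;  σ√T = 0.1500
ln(S/K) + (r + σ²/2)T = ln(440/360) + (0.006 + 0.15²/2)·1 = 0.2007 + 0.0173 = 0.2179
d₁ = 0.2179 / 0.1500 = 1.4528 ⇒ 1.45
d₂ = d₁ − σ√T = 1.4528 − 0.1500 = 1.3028 ⇒ 1.30
exp(−rT) = exp(−0.006·1) = 0.9940
N(d₁) = N(1.45) = 0.9265;  N(d₂) = N(1.30) = 0.9032
C = 440·0.9265 − 360·0.9940·0.9032 = 407.6600 − 323.2011 = 84.4589

$84.46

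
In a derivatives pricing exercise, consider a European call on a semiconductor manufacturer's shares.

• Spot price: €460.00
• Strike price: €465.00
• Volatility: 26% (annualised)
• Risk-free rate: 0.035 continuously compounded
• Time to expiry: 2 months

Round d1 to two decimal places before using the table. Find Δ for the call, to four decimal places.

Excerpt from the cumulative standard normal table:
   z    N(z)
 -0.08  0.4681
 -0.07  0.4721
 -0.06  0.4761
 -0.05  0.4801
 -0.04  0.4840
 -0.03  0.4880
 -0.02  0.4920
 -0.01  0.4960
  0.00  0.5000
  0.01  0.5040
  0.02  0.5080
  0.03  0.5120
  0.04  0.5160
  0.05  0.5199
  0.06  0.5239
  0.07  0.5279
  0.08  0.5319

0.5040

σ√T = 0.26 × 0.4082 = 0.1061
d₁ = [ln(460/465) + (0.035 + ½·0.26²)·0.1667] / (σ√T) = (-0.0108 + 0.0115) / 0.1061 = 0.0062 ≈ 0.01
N(d₁) = N(0.01) = 0.5040
Δ_call = N(d₁) = 0.5040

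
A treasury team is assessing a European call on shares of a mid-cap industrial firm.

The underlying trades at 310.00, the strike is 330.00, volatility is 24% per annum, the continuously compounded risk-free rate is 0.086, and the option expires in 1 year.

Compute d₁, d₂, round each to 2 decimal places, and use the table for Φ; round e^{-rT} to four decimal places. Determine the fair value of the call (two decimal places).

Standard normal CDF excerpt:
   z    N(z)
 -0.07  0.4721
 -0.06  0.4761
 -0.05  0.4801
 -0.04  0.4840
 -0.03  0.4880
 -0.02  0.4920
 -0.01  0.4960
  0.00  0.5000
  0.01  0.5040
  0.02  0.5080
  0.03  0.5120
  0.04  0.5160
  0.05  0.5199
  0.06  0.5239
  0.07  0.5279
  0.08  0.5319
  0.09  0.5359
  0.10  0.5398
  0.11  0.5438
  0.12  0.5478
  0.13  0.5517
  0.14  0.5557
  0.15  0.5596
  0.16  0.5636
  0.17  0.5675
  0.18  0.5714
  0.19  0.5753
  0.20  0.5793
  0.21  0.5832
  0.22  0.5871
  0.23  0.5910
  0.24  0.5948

33.02

T = 1;  σ√T = 0.2400
d₁ = [ln(310/330) + (0.086 + 0.24²/2)·1] / 0.2400 = [-0.0625 + 0.1148] / 0.2400 = 0.2178 → 0.22
d₂ = d₁ − σ√T = 0.2178 − 0.2400 = -0.0222 → -0.02
e^(−rT) = e^(−0.086·1) = 0.9176
N(d₁) = N(0.22) = 0.5871;  N(d₂) = N(-0.02) = 0.4920
C = 310·0.5871 − 330·0.9176·0.4920 = 182.0010 − 148.9815 = 33.0195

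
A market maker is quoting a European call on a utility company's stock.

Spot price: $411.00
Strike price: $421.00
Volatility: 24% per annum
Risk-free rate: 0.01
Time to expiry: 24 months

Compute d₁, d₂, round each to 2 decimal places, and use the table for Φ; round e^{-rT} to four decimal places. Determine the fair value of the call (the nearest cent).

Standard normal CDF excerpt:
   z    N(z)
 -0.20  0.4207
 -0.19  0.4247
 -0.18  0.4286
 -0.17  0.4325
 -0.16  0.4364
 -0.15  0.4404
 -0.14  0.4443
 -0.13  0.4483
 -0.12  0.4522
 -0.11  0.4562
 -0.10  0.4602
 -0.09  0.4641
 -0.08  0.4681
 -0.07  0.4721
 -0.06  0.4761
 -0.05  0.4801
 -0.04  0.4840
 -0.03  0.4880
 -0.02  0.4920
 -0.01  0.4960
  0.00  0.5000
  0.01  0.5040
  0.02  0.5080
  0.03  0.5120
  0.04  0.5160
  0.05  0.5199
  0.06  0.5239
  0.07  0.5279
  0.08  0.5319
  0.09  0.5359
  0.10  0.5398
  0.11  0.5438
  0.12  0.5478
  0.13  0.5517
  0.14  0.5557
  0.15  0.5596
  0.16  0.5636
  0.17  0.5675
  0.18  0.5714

σ√T = 0.24·√2 = 0.3394
ln(S/K) + (r + σ²/2)T = ln(411/421) + (0.01 + 0.24²/2)·2 = -0.0240 + 0.0776 = 0.0536
d₁ = 0.0536 / 0.3394 = 0.1578 which rounds to 0.16
d₂ = d₁ − σ√T = 0.1578 − 0.3394 = -0.1816 which rounds to -0.18
exp(−rT) = exp(−0.01·2) = 0.9802
N(d₁) = N(0.16) = 0.5636;  N(d₂) = N(-0.18) = 0.4286
C = 411·0.5636 − 421·0.9802·0.4286 = 231.6396 − 176.8679 = 54.7717

$54.77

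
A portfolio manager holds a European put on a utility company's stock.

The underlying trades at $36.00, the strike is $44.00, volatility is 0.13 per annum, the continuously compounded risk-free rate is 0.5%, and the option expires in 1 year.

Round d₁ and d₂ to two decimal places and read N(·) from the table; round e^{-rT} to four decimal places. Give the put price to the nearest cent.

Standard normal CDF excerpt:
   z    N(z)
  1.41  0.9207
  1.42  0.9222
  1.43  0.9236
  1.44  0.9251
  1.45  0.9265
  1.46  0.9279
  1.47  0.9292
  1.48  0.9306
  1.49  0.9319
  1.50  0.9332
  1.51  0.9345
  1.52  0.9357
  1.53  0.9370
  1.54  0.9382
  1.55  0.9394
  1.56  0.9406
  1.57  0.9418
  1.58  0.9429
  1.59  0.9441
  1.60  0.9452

σ√T = 0.13·√1 = 0.1300
d₁ = [ln(36/44) + (0.005 + 0.13²/2)·1] / 0.1300 = [-0.2007 + 0.0135] / 0.1300 = -1.4402 → -1.44
d₂ = d₁ − σ√T = -1.4402 − 0.1300 = -1.5702 → -1.57
exp(−rT) = exp(−0.005·1) = 0.9950
N(−d₂) = N(1.57) = 0.9418;  N(−d₁) = N(1.44) = 0.9251
P = 44·0.9950·0.9418 − 36·0.9251 = 41.2320 − 33.3036 = 7.9284

$7.93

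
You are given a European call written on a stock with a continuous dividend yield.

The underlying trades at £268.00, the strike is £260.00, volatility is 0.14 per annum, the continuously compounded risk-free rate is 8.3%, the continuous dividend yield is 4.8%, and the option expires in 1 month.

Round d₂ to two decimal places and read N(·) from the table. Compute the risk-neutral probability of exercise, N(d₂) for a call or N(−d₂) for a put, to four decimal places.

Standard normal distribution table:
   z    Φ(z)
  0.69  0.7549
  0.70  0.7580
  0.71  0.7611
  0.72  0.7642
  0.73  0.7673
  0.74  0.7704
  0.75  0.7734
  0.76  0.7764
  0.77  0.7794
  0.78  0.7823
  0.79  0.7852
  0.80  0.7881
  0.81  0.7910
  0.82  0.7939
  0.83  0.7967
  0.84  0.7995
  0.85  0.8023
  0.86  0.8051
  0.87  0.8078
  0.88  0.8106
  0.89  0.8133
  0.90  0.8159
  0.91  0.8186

0.7881

σ√T = 0.14·√0.08333 = 0.0404
d₁ = [ln(268/260) + (0.083 − 0.048 + 0.14²/2)·0.08333] / 0.0404 = [0.0303 + 0.0037] / 0.0404 = 0.8422 which rounds to 0.84
d₂ = d₁ − σ√T = 0.8422 − 0.0404 = 0.8018 which rounds to 0.80
Pr(exercise) under Q = N(d₂) = 0.7881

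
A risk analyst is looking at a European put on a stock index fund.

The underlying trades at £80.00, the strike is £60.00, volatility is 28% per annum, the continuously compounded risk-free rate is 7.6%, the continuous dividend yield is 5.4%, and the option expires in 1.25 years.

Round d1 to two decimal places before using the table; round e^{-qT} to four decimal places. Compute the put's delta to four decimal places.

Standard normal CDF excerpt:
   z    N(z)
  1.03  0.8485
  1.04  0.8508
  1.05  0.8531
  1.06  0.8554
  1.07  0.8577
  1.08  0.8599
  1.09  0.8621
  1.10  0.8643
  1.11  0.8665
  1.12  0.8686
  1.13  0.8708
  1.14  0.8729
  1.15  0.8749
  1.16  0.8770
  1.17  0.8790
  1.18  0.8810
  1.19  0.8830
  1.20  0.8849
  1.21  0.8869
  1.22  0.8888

σ√T = 0.28·√1.25 = 0.3130
d₁ = [ln(80/60) + (0.076 − 0.054 + 0.28²/2)·1.25] / 0.3130 = [0.2877 + 0.0765] / 0.3130 = 1.1633 → 1.16
N(d₁) = N(1.16) = 0.8770
Δ_put = exp(−qT)·(N(d₁) − 1) = 0.9347·(0.8770 − 1) = -0.1150

-0.1150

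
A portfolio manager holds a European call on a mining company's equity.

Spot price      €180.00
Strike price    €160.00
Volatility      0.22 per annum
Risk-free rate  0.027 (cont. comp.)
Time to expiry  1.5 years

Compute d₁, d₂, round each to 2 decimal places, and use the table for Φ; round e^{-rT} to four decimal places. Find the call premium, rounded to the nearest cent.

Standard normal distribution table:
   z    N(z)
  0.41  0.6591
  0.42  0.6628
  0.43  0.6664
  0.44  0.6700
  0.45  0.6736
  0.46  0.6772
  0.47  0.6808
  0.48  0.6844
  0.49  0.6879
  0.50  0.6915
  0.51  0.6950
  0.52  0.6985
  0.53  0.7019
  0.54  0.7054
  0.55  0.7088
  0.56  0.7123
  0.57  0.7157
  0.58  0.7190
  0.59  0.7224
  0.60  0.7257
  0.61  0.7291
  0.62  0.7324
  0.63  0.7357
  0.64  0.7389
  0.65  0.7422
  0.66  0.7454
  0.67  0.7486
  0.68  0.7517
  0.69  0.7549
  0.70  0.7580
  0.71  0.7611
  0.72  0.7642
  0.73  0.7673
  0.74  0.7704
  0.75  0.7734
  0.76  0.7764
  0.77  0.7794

σ√T = 0.22 × 1.2247 = 0.2694
d₁ = [ln(180/160) + (0.027 + 0.22²/2)·1.5] / 0.2694 = [0.1178 + 0.0768] / 0.2694 = 0.7222 ≈ 0.72
d₂ = d₁ − σ√T = 0.7222 − 0.2694 = 0.4527 ≈ 0.45
exp(−rT) = exp(−0.027·1.5) = 0.9603
C = 180·N(0.72) − 160·0.9603·N(0.45) = 180·0.7642 − 160·0.9603·0.6736 = 137.5560 − 103.4973 = 34.0587

€34.06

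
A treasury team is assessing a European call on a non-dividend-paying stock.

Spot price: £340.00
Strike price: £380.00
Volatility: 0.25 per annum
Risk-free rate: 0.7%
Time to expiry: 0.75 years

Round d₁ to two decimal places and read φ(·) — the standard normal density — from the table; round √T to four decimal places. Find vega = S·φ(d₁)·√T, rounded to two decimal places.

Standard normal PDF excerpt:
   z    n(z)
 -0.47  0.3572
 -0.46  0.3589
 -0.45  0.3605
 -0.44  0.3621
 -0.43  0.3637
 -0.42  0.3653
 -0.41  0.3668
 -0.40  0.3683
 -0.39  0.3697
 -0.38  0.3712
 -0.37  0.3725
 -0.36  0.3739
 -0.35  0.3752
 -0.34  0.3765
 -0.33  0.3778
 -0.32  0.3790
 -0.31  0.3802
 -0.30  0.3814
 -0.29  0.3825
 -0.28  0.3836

T = 0.75;  σ√T = 0.2165
d₁ = [ln(340/380) + (0.007 + ½·0.25²)·0.75] / (σ√T) = (-0.1112 + 0.0287) / 0.2165 = -0.3812 which rounds to -0.38
√T = √0.75 = 0.8660
φ(d₁) = φ(-0.38) = 0.3712
vega = S·φ(d₁)·√T = 340·0.3712·0.8660 = 109.2961

109.30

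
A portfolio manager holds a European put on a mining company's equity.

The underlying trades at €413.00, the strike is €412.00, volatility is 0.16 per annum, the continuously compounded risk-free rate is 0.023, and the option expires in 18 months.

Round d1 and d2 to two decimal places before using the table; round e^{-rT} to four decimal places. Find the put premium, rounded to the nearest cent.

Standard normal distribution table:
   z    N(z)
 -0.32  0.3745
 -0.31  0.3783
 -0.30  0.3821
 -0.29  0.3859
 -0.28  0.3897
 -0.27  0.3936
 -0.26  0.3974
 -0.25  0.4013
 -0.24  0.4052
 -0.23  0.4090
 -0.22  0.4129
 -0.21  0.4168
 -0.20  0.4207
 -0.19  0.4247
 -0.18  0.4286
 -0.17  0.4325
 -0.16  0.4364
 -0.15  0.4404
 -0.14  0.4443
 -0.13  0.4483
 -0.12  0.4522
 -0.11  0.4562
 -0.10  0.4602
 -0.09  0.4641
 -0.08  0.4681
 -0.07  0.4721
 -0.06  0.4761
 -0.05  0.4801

€25.35

σ√T = 0.16·√1.5 = 0.1960
d₁ = [ln(413/412) + (0.023 + 0.16²/2)·1.5] / 0.1960 = [0.0024 + 0.0537] / 0.1960 = 0.2864 which rounds to 0.29
d₂ = d₁ − σ√T = 0.2864 − 0.1960 = 0.0904 which rounds to 0.09
exp(−rT) = exp(−0.023·1.5) = 0.9661
N(−d₂) = N(-0.09) = 0.4641;  N(−d₁) = N(-0.29) = 0.3859
P = 412·0.9661·0.4641 − 413·0.3859 = 184.7272 − 159.3767 = 25.3505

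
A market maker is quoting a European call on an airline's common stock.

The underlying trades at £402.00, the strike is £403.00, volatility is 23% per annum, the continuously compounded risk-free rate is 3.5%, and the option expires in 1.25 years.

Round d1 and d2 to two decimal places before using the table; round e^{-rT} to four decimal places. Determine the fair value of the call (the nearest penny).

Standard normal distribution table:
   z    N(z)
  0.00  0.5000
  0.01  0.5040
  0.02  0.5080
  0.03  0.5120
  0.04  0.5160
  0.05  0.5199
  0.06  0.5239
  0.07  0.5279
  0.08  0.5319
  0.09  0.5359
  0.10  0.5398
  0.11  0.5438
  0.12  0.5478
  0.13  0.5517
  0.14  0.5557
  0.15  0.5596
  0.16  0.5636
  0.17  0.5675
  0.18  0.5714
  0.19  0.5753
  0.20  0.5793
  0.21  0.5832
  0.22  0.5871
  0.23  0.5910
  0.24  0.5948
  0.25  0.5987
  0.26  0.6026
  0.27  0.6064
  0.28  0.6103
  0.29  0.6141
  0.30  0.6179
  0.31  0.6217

£49.36

σ√T = 0.23·√1.25 = 0.2571
d₁ = [ln(402/403) + (0.035 + 0.23²/2)·1.25] / 0.2571 = [-0.0025 + 0.0768] / 0.2571 = 0.2890 ⇒ 0.29
d₂ = d₁ − σ√T = 0.2890 − 0.2571 = 0.0319 ⇒ 0.03
e^(−rT) = e^(−0.035·1.25) = 0.9572
N(d₁) = N(0.29) = 0.6141;  N(d₂) = N(0.03) = 0.5120
C = 402·0.6141 − 403·0.9572·0.5120 = 246.8682 − 197.5048 = 49.3634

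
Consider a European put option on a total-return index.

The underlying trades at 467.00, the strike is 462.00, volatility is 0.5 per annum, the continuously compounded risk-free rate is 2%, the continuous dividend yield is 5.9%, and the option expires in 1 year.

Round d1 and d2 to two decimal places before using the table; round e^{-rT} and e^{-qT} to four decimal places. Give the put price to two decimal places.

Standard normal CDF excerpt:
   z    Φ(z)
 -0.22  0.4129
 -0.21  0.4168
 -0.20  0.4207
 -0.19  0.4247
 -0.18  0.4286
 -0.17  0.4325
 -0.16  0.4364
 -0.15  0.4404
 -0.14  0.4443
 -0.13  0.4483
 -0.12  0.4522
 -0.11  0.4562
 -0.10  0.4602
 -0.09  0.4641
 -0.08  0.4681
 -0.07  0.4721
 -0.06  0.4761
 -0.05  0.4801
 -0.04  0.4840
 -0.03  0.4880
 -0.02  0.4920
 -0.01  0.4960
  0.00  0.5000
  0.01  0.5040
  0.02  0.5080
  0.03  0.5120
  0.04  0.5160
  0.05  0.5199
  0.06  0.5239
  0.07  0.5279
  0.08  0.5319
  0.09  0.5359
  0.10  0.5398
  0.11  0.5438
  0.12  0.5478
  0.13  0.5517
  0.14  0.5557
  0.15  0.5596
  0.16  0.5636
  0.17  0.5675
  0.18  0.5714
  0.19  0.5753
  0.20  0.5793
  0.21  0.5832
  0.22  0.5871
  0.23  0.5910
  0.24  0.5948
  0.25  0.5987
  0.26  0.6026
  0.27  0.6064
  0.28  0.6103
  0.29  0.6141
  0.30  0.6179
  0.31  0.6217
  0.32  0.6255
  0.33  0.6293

T = 1;  σ√T = 0.5000
d₁ = [ln(467/462) + (0.02 − 0.059 + 0.5²/2)·1] / 0.5000 = [0.0108 + 0.0860] / 0.5000 = 0.1935 → 0.19
d₂ = d₁ − σ√T = 0.1935 − 0.5000 = -0.3065 → -0.31
e^(−qT) = e^(−0.059·1) = 0.9427;  e^(−rT) = e^(−0.02·1) = 0.9802
N(−d₂) = N(0.31) = 0.6217;  N(−d₁) = N(-0.19) = 0.4247
P = 462·0.9802·0.6217 − 467·0.9427·0.4247 = 281.5383 − 186.9703 = 94.5680

94.57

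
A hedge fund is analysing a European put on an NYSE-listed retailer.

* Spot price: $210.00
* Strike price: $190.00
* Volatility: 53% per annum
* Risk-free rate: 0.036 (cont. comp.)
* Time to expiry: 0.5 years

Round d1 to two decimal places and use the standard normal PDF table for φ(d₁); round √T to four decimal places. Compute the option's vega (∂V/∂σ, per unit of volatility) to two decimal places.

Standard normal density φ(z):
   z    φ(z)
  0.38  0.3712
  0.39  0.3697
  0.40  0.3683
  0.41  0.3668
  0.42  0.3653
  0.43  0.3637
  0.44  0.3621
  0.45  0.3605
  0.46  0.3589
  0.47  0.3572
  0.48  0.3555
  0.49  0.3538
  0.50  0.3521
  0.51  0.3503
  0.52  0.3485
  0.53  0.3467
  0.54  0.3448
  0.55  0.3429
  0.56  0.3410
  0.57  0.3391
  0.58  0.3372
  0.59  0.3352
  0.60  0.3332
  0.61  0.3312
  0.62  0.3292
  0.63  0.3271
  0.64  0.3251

σ√T = 0.53·√0.5 = 0.3748
d₁ = [ln(210/190) + (0.036 + 0.53²/2)·0.5] / 0.3748 = [0.1001 + 0.0882] / 0.3748 = 0.5025 ≈ 0.50
√T = √0.5 = 0.7071
φ(d₁) = φ(0.50) = 0.3521
vega = S·φ(d₁)·√T = 210·0.3521·0.7071 = 52.2837
(Vega is the same for a European call and put with the same parameters.)

52.28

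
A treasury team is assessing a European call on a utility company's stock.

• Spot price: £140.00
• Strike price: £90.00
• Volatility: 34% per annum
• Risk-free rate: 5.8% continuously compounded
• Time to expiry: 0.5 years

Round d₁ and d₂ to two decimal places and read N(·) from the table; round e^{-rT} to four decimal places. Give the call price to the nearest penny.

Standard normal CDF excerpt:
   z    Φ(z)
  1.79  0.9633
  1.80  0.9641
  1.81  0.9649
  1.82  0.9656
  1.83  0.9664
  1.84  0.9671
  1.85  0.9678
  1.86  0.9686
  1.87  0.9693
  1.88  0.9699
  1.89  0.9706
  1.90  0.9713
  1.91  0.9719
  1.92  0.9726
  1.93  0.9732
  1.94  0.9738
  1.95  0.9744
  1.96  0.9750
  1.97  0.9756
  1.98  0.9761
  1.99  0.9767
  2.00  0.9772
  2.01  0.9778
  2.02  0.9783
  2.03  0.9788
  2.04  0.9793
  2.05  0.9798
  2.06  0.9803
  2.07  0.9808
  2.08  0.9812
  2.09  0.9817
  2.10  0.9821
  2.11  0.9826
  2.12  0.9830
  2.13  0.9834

£52.82

σ√T = 0.34·√0.5 = 0.2404
d₁ = [ln(140/90) + (0.058 + ½·0.34²)·0.5] / (σ√T) = (0.4418 + 0.0579) / 0.2404 = 2.0786 which rounds to 2.08
d₂ = 2.0786 − 0.2404 = 1.8382 which rounds to 1.84
e^(−rT) = e^(−0.058·0.5) = 0.9714
N(d₁) = N(2.08) = 0.9812;  N(d₂) = N(1.84) = 0.9671
C = 140·0.9812 − 90·0.9714·0.9671 = 137.3680 − 84.5497 = 52.8183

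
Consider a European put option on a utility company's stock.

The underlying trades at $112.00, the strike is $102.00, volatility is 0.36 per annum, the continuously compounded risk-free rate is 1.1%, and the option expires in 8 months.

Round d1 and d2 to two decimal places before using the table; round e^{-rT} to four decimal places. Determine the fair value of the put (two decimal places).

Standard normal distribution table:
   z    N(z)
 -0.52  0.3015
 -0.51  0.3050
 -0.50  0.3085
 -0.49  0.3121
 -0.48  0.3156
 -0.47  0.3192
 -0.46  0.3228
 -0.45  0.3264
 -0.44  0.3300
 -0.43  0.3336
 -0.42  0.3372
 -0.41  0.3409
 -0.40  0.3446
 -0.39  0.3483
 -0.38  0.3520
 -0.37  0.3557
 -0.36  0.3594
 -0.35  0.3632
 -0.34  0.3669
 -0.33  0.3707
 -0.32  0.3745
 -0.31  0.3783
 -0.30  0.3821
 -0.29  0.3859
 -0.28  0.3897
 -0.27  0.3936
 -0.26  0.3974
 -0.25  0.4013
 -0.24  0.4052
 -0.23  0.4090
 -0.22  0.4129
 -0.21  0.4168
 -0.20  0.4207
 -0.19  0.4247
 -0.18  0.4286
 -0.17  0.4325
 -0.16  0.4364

$7.64

σ√T = 0.36 × 0.8165 = 0.2939
d₁ = [ln(112/102) + (0.011 + ½·0.36²)·0.6667] / (σ√T) = (0.0935 + 0.0505) / 0.2939 = 0.4901 ⇒ 0.49
d₂ = 0.4901 − 0.2939 = 0.1962 ⇒ 0.20
exp(−rT) = exp(−0.011·0.6667) = 0.9927
N(−d₂) = N(-0.20) = 0.4207;  N(−d₁) = N(-0.49) = 0.3121
P = 102·0.9927·0.4207 − 112·0.3121 = 42.5981 − 34.9552 = 7.6429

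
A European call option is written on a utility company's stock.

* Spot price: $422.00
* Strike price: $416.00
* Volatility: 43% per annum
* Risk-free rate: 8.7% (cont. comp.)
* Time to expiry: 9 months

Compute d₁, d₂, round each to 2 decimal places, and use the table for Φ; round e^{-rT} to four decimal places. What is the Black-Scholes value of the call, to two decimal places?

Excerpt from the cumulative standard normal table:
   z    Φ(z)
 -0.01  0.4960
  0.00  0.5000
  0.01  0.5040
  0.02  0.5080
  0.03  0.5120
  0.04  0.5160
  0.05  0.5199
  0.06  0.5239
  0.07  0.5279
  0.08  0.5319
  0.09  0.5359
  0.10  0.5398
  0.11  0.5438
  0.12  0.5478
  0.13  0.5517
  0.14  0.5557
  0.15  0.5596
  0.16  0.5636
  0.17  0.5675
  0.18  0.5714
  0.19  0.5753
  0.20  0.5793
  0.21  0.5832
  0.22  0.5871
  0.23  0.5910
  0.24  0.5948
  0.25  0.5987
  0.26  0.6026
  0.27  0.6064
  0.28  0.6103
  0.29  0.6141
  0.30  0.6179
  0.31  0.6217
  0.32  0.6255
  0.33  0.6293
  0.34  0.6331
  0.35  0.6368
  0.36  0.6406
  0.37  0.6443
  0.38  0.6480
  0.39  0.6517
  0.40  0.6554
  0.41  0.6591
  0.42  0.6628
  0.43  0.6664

σ√T = 0.43·√0.75 = 0.3724
d₁ = [ln(422/416) + (0.087 + 0.43²/2)·0.75] / 0.3724 = [0.0143 + 0.1346] / 0.3724 = 0.3999 which rounds to 0.40
d₂ = d₁ − σ√T = 0.3999 − 0.3724 = 0.0275 which rounds to 0.03
e^(−rT) = e^(−0.087·0.75) = 0.9368
N(d₁) = N(0.40) = 0.6554;  N(d₂) = N(0.03) = 0.5120
C = 422·0.6554 − 416·0.9368·0.5120 = 276.5788 − 199.5309 = 77.0479

$77.05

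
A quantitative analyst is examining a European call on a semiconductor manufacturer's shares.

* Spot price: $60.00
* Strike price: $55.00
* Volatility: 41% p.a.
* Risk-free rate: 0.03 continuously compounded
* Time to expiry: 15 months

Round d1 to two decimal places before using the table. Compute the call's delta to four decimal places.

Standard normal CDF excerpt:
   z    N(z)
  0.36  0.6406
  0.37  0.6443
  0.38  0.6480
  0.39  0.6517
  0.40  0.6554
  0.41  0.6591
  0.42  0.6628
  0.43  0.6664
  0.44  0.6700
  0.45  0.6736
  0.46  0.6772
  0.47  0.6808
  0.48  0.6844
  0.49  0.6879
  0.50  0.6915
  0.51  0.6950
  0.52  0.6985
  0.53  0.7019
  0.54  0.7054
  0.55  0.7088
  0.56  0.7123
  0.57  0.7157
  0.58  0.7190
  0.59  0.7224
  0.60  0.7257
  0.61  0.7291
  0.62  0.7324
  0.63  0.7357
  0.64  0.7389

0.6915

σ√T = 0.41·√1.25 = 0.4584
d₁ = [ln(60/55) + (0.03 + 0.41²/2)·1.25] / 0.4584 = [0.0870 + 0.1426] / 0.4584 = 0.5008 which rounds to 0.50
N(d₁) = N(0.50) = 0.6915
Δ_call = N(d₁) = 0.6915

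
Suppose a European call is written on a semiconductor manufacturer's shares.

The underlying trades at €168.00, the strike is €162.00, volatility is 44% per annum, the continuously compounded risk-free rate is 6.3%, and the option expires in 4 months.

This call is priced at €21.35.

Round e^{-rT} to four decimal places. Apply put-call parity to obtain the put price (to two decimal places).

€11.98

exp(−rT) = exp(−0.063·0.3333) = 0.9792
Put-call parity: C − P = S − K·e^(−rT) = 168 − 162·0.9792 = 168 − 158.6304 = 9.3696
P = C − (C − P) = 21.35 − (9.3696) = 11.9804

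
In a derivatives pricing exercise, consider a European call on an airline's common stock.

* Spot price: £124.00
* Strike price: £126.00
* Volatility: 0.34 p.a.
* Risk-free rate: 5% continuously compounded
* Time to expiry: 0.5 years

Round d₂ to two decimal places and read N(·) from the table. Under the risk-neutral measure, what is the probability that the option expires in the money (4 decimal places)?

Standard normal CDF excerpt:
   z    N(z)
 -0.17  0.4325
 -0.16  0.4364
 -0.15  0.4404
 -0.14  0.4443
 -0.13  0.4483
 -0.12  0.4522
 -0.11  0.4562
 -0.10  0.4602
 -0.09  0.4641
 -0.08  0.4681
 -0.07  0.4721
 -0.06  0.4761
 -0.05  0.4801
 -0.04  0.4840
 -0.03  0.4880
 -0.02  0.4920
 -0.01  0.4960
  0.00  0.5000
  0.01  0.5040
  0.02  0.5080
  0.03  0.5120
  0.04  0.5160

σ√T = 0.34·√0.5 = 0.2404
d₁ = [ln(124/126) + (0.05 + 0.34²/2)·0.5] / 0.2404 = [-0.0160 + 0.0539] / 0.2404 = 0.1576 which rounds to 0.16
d₂ = d₁ − σ√T = 0.1576 − 0.2404 = -0.0828 which rounds to -0.08
Risk-neutral Pr[S_T > K] = N(d₂) = N(-0.08) = 0.4681

0.4681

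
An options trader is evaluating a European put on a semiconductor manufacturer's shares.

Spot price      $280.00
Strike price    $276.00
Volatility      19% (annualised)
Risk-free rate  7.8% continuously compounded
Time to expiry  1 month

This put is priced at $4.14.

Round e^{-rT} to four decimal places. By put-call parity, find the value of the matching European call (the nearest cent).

e^(−rT) = e^(−0.078·0.08333) = 0.9935
Put-call parity: C − P = S − K·e^(−rT) = 280 − 276·0.9935 = 280 − 274.2060 = 5.7940
C = P + (C − P) = 4.14 + (5.7940) = 9.9340

$9.93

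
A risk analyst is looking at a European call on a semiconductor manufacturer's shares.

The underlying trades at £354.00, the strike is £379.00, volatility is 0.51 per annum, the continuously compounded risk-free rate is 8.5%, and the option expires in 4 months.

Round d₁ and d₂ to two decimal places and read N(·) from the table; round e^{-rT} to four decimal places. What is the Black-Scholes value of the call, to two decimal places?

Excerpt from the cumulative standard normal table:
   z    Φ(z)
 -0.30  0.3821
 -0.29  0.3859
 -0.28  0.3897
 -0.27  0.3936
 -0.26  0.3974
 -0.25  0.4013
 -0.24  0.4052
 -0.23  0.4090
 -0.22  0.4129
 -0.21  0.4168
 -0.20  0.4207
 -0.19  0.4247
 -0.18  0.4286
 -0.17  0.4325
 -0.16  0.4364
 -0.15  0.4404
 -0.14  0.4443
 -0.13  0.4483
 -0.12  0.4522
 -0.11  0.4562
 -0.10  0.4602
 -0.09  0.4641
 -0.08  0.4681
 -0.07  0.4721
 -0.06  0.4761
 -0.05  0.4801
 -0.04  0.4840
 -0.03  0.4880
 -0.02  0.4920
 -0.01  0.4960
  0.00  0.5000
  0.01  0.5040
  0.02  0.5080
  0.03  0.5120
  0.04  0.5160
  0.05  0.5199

σ√T = 0.51 × 0.5774 = 0.2944
d₁ = [ln(354/379) + (0.085 + 0.51²/2)·0.3333] / 0.2944 = [-0.0682 + 0.0717] / 0.2944 = 0.0117 ≈ 0.01
d₂ = d₁ − σ√T = 0.0117 − 0.2944 = -0.2828 ≈ -0.28
exp(−rT) = exp(−0.085·0.3333) = 0.9721
N(d₁) = N(0.01) = 0.5040;  N(d₂) = N(-0.28) = 0.3897
C = 354·0.5040 − 379·0.9721·0.3897 = 178.4160 − 143.5756 = 34.8404

£34.84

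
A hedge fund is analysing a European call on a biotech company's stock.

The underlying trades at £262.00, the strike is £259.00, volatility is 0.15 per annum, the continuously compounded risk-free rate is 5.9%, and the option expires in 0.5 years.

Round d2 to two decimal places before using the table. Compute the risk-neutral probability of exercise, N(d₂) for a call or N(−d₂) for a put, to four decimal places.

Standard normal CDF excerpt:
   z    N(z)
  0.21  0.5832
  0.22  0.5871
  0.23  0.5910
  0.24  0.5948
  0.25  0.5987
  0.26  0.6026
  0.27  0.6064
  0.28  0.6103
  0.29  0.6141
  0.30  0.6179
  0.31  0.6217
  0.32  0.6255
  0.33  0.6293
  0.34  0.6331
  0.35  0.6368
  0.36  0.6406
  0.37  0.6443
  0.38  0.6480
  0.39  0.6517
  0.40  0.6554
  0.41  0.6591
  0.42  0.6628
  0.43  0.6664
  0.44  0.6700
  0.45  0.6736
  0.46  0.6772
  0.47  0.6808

σ√T = 0.15·√0.5 = 0.1061
d₁ = [ln(262/259) + (0.059 + ½·0.15²)·0.5] / (σ√T) = (0.0115 + 0.0351) / 0.1061 = 0.4397 ⇒ 0.44
d₂ = 0.4397 − 0.1061 = 0.3337 ⇒ 0.33
Risk-neutral Pr[S_T > K] = N(d₂) = N(0.33) = 0.6293

0.6293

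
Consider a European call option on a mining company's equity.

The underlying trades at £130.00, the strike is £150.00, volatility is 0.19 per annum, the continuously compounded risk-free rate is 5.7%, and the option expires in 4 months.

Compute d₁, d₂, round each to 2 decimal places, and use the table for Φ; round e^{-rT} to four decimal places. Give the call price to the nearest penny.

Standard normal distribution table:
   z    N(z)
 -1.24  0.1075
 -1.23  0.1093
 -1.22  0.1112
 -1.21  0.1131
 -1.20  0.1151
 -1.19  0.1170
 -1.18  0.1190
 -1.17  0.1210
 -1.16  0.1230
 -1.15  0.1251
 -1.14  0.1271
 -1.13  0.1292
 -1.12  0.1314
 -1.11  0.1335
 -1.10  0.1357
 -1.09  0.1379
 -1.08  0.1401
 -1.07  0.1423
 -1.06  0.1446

£0.99

σ√T = 0.19·√0.3333 = 0.1097
d₁ = [ln(130/150) + (0.057 + ½·0.19²)·0.3333] / (σ√T) = (-0.1431 + 0.0250) / 0.1097 = -1.0765 → -1.08
d₂ = -1.0765 − 0.1097 = -1.1862 → -1.19
exp(−rT) = exp(−0.057·0.3333) = 0.9812
C = 130·N(-1.08) − 150·0.9812·N(-1.19) = 130·0.1401 − 150·0.9812·0.1170 = 18.2130 − 17.2201 = 0.9929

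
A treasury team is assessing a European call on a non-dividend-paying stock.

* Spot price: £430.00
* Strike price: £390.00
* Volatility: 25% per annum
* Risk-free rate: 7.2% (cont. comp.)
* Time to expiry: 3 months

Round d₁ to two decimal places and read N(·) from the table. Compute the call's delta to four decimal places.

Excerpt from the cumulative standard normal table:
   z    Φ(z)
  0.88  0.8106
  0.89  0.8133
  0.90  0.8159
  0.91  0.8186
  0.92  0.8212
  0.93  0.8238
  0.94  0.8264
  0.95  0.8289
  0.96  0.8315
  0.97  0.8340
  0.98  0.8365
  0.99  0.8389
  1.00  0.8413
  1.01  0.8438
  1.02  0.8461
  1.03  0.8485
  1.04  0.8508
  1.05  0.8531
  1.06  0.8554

0.8389

σ√T = 0.25·√0.25 = 0.1250
d₁ = [ln(430/390) + (0.072 + ½·0.25²)·0.25] / (σ√T) = (0.0976 + 0.0258) / 0.1250 = 0.9876 ≈ 0.99
N(d₁) = N(0.99) = 0.8389
Δ_call = N(d₁) = 0.8389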